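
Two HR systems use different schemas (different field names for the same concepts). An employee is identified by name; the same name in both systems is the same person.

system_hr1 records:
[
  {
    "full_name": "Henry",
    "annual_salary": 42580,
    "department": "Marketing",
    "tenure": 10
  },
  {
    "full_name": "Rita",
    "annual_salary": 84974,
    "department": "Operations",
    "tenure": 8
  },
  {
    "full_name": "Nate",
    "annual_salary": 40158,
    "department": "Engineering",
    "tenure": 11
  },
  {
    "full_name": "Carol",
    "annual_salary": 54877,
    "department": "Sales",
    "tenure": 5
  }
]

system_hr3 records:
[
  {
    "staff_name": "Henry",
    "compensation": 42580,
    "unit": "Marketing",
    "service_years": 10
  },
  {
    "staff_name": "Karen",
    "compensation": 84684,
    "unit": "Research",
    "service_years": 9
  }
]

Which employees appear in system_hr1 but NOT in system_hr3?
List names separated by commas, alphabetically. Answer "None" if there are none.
Carol, Nate, Rita

Schema mapping: "full_name" (system_hr1) = "staff_name" (system_hr3) = employee name

Names in system_hr1: ['Carol', 'Henry', 'Nate', 'Rita']
Names in system_hr3: ['Henry', 'Karen']

In system_hr1 but not system_hr3: ['Carol', 'Nate', 'Rita']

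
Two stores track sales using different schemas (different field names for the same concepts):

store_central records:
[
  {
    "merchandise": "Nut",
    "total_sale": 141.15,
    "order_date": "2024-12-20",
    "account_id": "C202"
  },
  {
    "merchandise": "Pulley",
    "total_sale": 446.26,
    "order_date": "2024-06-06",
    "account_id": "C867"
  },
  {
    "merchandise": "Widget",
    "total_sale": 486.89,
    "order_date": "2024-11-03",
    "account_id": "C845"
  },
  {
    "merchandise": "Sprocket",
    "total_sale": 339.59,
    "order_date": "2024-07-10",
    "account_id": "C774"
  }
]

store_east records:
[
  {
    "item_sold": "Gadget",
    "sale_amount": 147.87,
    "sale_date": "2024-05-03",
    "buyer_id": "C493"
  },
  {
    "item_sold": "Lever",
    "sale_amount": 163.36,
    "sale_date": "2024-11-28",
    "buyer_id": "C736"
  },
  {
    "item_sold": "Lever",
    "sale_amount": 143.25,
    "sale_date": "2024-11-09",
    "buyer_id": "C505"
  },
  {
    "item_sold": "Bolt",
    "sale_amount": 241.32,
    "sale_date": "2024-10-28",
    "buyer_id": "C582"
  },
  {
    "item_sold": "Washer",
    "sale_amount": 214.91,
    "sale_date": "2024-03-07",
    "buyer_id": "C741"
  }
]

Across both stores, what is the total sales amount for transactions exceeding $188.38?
1728.97

Schema mapping: "total_sale" (store_central) = "sale_amount" (store_east) = sale amount

Sum of sales > $188.38 in store_central: 1272.74
Sum of sales > $188.38 in store_east: 456.23

Total: 1272.74 + 456.23 = 1728.97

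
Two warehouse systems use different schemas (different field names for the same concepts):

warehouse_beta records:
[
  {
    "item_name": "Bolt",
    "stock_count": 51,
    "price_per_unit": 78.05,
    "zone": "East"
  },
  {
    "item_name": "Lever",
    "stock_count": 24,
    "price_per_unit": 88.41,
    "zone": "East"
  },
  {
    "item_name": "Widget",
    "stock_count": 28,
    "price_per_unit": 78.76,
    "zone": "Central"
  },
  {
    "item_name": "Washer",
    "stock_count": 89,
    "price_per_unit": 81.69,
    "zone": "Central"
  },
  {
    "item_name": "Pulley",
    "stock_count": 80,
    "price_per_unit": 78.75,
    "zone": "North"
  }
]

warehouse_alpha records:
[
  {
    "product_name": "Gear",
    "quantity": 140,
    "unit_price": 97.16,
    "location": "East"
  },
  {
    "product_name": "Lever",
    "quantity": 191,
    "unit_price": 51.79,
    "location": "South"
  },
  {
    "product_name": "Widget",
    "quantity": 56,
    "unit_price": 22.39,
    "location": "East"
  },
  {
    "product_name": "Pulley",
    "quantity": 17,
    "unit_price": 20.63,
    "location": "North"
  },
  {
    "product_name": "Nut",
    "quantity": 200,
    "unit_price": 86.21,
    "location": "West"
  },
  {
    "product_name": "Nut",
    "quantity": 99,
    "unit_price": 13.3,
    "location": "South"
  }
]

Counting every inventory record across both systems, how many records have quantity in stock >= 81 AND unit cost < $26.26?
1

Schema mappings:
- "stock_count" (warehouse_beta) = "quantity" (warehouse_alpha) = quantity
- "price_per_unit" (warehouse_beta) = "unit_price" (warehouse_alpha) = unit cost

Records meeting both conditions in warehouse_beta: 0
Records meeting both conditions in warehouse_alpha: 1

Total: 0 + 1 = 1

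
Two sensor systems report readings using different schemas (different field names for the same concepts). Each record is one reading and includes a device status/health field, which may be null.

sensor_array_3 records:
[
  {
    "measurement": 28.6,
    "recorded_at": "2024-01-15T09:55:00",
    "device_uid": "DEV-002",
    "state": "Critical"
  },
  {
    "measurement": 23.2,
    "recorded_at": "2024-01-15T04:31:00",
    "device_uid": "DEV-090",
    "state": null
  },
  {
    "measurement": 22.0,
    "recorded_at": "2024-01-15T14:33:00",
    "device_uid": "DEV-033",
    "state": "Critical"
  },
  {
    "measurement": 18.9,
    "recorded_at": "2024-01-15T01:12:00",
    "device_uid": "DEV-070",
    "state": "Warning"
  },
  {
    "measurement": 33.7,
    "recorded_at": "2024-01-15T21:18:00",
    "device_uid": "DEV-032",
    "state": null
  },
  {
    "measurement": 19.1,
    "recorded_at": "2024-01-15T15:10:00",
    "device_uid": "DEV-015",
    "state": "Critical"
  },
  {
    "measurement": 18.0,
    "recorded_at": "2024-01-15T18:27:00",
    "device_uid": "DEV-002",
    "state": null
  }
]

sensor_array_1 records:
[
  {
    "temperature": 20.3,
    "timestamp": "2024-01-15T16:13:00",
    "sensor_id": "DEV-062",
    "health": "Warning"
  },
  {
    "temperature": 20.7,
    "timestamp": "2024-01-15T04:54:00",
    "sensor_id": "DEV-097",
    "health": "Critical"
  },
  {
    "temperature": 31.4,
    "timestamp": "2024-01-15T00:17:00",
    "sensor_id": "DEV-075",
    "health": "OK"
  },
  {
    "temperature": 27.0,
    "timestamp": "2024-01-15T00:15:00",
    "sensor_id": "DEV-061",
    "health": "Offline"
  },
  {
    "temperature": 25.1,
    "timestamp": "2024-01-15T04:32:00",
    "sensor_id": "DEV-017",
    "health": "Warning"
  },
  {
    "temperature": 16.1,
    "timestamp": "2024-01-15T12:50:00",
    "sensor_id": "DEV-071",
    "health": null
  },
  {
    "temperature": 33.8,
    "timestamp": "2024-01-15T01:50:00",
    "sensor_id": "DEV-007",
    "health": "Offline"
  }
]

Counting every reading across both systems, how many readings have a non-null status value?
10

Schema mapping: "state" (sensor_array_3) = "health" (sensor_array_1) = status

Non-null in sensor_array_3: 4
Non-null in sensor_array_1: 6

Total non-null: 4 + 6 = 10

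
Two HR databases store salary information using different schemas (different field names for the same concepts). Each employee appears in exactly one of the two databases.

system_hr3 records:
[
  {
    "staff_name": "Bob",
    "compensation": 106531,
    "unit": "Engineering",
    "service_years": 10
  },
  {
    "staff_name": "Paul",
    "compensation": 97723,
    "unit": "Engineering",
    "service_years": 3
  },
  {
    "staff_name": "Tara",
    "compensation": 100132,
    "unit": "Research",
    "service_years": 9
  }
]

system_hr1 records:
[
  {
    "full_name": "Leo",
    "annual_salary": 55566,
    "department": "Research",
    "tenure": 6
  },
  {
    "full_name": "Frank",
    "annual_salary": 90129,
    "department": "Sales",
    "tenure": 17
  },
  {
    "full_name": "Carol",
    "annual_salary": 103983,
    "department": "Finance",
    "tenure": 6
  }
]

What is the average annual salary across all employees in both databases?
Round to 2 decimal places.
92344.00

Schema mapping: "compensation" (system_hr3) = "annual_salary" (system_hr1) = annual salary

All salaries: [106531, 97723, 100132, 55566, 90129, 103983]
Sum: 554064
Count: 6
Average: 554064 / 6 = 92344.00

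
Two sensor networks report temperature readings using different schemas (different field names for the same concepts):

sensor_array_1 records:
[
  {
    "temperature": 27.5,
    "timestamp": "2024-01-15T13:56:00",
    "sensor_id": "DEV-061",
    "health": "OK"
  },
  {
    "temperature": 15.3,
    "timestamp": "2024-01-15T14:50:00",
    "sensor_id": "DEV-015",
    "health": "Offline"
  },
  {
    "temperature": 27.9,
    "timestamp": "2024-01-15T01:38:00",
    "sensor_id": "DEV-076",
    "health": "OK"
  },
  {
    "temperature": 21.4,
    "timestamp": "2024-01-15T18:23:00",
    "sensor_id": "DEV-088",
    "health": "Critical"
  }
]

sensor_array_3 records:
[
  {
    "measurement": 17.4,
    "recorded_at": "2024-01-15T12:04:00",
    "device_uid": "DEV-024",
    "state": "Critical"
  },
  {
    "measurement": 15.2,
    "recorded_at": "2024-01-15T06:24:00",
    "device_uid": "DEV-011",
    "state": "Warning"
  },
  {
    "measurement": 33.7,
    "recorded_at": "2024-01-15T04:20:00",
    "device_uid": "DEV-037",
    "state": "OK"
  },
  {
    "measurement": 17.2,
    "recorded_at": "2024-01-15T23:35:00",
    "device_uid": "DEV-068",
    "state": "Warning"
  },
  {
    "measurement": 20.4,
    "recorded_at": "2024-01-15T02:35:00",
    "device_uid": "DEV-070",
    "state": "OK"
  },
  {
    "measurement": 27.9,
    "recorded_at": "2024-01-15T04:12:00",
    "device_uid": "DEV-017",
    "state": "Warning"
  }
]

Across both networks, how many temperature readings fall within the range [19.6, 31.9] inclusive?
5

Schema mapping: "temperature" (sensor_array_1) = "measurement" (sensor_array_3) = temperature

Readings in [19.6, 31.9] from sensor_array_1: 3
Readings in [19.6, 31.9] from sensor_array_3: 2

Total count: 3 + 2 = 5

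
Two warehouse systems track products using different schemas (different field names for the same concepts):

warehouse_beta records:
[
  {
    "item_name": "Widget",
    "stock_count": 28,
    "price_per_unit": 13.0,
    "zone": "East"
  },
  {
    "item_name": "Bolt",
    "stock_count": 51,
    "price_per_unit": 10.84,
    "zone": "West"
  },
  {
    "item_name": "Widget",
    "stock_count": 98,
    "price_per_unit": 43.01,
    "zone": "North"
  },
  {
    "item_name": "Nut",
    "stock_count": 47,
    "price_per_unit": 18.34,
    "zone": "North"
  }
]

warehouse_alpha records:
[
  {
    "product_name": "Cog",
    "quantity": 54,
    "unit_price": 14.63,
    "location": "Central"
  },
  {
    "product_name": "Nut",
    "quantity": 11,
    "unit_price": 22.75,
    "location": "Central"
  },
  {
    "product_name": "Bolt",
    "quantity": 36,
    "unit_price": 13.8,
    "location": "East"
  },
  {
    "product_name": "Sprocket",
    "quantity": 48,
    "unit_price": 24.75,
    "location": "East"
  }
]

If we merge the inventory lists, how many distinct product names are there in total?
5

Schema mapping: "item_name" (warehouse_beta) = "product_name" (warehouse_alpha) = product name

Products in warehouse_beta: ['Bolt', 'Nut', 'Widget']
Products in warehouse_alpha: ['Bolt', 'Cog', 'Nut', 'Sprocket']

Union (unique products): ['Bolt', 'Cog', 'Nut', 'Sprocket', 'Widget']
Count: 5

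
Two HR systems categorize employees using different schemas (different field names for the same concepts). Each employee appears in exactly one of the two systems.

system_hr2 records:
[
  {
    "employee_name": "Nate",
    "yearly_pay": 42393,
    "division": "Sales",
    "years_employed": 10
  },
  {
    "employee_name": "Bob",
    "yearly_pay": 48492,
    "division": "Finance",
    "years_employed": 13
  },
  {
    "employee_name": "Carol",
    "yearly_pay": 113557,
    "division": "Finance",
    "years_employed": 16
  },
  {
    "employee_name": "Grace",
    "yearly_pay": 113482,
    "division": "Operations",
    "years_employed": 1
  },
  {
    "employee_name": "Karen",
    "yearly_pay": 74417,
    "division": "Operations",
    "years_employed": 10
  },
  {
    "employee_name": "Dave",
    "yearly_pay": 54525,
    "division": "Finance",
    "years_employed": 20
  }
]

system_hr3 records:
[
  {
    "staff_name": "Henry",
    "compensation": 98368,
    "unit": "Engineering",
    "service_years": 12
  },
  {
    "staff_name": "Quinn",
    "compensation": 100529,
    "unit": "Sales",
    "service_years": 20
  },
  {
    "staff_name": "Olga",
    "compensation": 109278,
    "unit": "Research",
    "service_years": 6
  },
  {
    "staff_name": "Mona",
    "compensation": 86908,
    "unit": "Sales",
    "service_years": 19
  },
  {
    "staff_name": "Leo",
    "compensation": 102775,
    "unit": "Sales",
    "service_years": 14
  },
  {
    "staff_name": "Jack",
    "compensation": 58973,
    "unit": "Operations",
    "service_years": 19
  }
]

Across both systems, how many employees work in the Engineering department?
1

Schema mapping: "division" (system_hr2) = "unit" (system_hr3) = department

Engineering employees in system_hr2: 0
Engineering employees in system_hr3: 1

Total in Engineering: 0 + 1 = 1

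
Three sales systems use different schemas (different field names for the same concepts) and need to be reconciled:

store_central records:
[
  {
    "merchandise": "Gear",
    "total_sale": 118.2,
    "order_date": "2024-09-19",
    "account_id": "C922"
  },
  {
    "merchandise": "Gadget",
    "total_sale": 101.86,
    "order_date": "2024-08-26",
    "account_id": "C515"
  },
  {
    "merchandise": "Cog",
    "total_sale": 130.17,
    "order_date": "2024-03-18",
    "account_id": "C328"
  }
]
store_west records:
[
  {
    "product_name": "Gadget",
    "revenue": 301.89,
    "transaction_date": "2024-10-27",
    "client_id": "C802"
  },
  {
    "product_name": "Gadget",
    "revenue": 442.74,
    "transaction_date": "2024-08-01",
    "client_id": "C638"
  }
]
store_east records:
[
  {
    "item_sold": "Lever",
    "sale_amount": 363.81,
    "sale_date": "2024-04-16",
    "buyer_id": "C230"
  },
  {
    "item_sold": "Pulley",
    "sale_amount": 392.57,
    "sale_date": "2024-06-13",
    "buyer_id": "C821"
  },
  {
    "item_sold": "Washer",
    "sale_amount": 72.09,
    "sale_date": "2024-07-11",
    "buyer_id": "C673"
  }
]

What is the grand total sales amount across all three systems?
1923.33

Schema reconciliation - all amount fields map to sale amount:

store_central (total_sale): 350.23
store_west (revenue): 744.63
store_east (sale_amount): 828.47

Grand total: 1923.33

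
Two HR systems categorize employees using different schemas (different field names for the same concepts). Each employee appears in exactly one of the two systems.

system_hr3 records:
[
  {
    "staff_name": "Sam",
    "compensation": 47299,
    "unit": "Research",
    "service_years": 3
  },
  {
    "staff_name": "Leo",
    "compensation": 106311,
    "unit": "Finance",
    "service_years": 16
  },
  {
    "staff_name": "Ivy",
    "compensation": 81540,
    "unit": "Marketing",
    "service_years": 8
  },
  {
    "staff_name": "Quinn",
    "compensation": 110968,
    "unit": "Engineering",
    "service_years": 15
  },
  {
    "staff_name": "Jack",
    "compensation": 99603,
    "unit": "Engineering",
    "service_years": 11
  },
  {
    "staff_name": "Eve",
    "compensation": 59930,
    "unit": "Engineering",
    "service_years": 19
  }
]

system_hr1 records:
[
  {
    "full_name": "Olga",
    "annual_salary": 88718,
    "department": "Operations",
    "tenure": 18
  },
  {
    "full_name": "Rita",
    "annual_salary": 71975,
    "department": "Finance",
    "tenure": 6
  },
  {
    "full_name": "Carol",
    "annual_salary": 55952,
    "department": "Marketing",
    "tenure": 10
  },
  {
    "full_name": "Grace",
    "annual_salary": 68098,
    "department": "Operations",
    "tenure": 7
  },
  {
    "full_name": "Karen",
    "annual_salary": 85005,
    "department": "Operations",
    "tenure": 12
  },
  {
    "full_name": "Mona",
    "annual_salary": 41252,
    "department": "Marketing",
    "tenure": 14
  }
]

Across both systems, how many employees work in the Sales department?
0

Schema mapping: "unit" (system_hr3) = "department" (system_hr1) = department

Sales employees in system_hr3: 0
Sales employees in system_hr1: 0

Total in Sales: 0 + 0 = 0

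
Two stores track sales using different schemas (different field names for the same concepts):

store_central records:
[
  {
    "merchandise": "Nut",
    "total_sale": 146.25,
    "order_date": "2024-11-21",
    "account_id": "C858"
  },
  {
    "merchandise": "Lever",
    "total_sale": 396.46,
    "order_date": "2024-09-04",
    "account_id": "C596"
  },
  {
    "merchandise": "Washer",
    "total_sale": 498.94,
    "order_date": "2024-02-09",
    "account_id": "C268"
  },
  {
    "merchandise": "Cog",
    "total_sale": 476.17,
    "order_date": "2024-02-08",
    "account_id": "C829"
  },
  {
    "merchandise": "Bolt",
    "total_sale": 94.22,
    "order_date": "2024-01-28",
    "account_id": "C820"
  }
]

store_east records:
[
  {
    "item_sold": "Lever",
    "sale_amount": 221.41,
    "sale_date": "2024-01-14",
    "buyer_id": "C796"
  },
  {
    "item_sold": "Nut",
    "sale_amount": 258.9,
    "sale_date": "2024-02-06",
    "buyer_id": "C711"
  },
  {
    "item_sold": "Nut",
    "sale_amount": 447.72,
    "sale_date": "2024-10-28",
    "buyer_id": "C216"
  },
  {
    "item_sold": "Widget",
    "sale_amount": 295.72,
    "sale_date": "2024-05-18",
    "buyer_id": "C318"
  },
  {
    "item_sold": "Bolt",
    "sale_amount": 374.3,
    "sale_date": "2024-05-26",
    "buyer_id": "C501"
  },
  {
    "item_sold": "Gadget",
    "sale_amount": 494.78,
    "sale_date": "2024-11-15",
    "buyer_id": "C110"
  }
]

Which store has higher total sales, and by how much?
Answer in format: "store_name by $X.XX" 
store_east by $480.79

Schema mapping: "total_sale" (store_central) = "sale_amount" (store_east) = sale amount

Total for store_central: 1612.04
Total for store_east: 2092.83

Difference: |1612.04 - 2092.83| = 480.79
store_east has higher sales by $480.79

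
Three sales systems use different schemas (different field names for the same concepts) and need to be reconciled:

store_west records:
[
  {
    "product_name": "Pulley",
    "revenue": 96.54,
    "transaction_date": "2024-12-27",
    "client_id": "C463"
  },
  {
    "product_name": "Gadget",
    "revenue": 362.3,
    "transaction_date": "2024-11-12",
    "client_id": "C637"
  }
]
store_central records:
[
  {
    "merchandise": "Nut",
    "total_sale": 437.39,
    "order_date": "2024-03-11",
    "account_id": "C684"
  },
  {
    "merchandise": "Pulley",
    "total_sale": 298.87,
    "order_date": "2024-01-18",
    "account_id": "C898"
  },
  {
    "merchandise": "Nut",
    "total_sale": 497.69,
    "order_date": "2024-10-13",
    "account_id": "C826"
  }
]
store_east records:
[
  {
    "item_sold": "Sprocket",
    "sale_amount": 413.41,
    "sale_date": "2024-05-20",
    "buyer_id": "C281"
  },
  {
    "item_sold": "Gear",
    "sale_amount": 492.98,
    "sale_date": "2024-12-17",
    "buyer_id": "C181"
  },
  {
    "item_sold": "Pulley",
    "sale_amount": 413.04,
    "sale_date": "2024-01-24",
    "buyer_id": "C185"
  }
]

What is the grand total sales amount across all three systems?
3012.22

Schema reconciliation - all amount fields map to sale amount:

store_west (revenue): 458.84
store_central (total_sale): 1233.95
store_east (sale_amount): 1319.43

Grand total: 3012.22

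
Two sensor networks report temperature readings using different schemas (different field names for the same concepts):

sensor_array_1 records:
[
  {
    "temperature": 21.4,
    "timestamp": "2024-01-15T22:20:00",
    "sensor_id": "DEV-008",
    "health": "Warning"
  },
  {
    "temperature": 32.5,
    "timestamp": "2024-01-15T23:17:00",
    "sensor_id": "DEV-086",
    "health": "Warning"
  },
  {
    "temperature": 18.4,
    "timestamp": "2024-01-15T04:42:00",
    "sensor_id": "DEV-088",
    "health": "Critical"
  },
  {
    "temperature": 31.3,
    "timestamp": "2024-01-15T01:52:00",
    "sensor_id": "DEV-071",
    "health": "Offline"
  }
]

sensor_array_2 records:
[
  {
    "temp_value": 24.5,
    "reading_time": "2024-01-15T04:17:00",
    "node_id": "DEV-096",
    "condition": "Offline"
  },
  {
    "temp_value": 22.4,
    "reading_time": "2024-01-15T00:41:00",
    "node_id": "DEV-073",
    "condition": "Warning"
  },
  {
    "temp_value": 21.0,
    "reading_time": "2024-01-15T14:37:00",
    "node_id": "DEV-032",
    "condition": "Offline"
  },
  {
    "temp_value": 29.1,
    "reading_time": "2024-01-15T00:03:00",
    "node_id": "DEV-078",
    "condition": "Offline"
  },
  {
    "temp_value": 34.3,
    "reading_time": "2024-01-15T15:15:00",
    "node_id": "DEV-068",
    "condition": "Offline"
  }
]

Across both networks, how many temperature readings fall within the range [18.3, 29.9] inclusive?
6

Schema mapping: "temperature" (sensor_array_1) = "temp_value" (sensor_array_2) = temperature

Readings in [18.3, 29.9] from sensor_array_1: 2
Readings in [18.3, 29.9] from sensor_array_2: 4

Total count: 2 + 4 = 6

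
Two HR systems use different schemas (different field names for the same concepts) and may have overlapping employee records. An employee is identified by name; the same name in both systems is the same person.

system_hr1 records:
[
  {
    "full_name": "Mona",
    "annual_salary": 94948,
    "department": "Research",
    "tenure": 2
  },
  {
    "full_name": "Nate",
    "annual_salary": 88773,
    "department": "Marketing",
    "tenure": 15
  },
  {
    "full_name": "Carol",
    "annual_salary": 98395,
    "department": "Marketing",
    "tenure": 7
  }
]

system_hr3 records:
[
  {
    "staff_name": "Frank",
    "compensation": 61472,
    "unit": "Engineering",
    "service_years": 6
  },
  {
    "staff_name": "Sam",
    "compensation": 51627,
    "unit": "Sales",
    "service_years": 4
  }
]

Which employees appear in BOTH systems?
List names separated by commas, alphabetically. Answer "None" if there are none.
None

Schema mapping: "full_name" (system_hr1) = "staff_name" (system_hr3) = employee name

Names in system_hr1: ['Carol', 'Mona', 'Nate']
Names in system_hr3: ['Frank', 'Sam']

Intersection: None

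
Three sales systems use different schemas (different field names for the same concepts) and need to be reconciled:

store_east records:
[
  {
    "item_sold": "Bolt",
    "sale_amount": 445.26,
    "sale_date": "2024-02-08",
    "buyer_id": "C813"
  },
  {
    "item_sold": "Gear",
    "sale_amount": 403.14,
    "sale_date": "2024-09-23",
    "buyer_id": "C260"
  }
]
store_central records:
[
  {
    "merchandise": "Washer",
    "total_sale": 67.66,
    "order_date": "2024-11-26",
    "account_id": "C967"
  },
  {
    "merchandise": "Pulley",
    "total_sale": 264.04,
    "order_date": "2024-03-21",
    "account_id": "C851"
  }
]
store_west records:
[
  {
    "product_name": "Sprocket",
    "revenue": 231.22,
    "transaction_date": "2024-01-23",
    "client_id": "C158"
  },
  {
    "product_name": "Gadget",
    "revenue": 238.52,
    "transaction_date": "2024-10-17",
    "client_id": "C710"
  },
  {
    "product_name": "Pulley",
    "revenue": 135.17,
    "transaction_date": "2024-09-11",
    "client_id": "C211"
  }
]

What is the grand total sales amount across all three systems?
1785.01

Schema reconciliation - all amount fields map to sale amount:

store_east (sale_amount): 848.4
store_central (total_sale): 331.7
store_west (revenue): 604.91

Grand total: 1785.01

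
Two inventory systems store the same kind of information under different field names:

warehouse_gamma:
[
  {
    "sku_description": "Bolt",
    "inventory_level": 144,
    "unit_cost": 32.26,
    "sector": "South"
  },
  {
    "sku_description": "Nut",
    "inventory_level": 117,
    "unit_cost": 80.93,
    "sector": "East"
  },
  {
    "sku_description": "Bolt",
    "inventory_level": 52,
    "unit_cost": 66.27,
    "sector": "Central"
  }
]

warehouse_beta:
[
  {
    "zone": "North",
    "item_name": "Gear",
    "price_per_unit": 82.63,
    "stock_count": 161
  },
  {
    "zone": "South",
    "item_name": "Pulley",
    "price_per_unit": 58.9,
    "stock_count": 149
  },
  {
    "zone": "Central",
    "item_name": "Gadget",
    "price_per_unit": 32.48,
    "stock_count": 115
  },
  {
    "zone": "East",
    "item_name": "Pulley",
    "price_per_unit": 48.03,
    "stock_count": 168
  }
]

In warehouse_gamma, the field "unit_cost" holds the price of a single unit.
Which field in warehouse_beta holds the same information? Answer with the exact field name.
price_per_unit

In warehouse_gamma, "unit_cost" holds the price of a single unit.
The fields in warehouse_beta are: "zone", "item_name", "price_per_unit", "stock_count".
"price_per_unit" is the match: the name refers to the same concept and its values are decimal currency amounts (e.g. 82.63, 58.9).
The other fields ("zone", "item_name", "stock_count") hold different kinds of data.

So "unit_cost" in warehouse_gamma corresponds to "price_per_unit" in warehouse_beta.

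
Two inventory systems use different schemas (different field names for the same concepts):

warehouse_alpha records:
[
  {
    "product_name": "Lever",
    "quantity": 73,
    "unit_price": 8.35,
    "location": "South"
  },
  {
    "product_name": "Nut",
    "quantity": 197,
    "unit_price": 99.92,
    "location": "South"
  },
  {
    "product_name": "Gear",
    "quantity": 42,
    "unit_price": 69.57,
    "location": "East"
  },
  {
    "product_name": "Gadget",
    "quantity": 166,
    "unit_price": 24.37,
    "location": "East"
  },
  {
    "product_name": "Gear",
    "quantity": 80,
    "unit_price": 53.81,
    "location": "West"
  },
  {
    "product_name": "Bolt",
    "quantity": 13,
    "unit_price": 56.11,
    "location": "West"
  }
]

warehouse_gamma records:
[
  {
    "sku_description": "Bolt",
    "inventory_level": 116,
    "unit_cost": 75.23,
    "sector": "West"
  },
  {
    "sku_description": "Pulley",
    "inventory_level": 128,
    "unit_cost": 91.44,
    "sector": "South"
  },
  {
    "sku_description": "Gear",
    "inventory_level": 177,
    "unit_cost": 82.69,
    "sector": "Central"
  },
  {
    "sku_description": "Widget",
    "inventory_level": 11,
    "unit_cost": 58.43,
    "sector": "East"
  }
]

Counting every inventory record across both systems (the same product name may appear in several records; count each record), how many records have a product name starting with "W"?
1

Schema mapping: "product_name" (warehouse_alpha) = "sku_description" (warehouse_gamma) = product name

Records with product name starting with "W" in warehouse_alpha: 0
Records with product name starting with "W" in warehouse_gamma: 1

Total: 0 + 1 = 1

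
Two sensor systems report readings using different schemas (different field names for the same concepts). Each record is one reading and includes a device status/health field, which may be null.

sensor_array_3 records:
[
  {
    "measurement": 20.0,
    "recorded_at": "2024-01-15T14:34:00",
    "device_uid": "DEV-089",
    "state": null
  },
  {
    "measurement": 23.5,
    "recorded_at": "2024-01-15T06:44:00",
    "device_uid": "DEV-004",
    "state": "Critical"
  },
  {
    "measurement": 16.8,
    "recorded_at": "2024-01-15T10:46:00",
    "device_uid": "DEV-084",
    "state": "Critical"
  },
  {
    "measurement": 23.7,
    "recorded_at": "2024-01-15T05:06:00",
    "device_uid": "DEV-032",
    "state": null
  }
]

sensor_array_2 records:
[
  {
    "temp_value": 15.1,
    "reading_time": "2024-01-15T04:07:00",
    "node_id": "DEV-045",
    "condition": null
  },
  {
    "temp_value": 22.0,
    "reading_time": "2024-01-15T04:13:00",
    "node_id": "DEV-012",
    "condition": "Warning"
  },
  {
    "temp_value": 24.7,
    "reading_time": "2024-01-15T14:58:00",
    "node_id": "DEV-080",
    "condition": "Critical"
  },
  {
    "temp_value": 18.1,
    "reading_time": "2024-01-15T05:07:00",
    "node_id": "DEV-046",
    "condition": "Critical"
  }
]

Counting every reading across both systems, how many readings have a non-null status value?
5

Schema mapping: "state" (sensor_array_3) = "condition" (sensor_array_2) = status

Non-null in sensor_array_3: 2
Non-null in sensor_array_2: 3

Total non-null: 2 + 3 = 5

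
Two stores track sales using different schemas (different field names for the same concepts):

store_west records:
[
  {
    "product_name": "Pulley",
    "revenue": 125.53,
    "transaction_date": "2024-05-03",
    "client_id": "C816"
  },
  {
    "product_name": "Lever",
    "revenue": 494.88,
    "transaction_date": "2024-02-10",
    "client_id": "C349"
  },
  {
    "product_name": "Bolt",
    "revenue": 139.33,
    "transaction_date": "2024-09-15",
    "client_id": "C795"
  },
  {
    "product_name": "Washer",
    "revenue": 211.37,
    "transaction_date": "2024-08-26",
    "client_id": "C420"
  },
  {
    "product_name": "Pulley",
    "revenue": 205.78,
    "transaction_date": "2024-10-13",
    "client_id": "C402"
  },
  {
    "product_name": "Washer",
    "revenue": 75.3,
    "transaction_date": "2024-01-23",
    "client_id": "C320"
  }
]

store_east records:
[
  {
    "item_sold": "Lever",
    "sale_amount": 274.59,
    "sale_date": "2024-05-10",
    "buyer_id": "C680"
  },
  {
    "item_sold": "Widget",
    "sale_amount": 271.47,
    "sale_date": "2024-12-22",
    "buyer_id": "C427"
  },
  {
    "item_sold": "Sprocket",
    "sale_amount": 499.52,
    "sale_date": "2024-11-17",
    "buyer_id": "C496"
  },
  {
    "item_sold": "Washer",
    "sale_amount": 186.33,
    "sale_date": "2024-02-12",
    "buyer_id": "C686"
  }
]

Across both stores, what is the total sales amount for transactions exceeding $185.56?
2143.94

Schema mapping: "revenue" (store_west) = "sale_amount" (store_east) = sale amount

Sum of sales > $185.56 in store_west: 912.03
Sum of sales > $185.56 in store_east: 1231.91

Total: 912.03 + 1231.91 = 2143.94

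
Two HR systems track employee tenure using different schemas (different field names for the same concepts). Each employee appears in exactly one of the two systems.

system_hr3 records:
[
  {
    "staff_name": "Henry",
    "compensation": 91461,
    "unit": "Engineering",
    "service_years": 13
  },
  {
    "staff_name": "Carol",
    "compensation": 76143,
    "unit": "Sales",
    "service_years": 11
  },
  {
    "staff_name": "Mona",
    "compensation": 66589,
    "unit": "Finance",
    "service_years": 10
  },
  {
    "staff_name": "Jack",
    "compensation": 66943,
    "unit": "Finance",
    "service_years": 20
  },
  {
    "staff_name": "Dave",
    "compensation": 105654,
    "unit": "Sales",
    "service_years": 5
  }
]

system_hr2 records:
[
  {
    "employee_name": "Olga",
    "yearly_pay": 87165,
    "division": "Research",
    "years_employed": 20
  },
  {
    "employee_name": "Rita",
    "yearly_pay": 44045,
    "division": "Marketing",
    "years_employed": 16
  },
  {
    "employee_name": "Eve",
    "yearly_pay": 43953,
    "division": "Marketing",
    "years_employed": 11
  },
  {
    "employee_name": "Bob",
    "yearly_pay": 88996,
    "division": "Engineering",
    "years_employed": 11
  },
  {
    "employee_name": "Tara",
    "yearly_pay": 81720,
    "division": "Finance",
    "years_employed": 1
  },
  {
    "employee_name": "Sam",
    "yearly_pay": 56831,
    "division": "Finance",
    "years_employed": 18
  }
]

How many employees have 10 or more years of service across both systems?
9

Reconcile schemas: "service_years" (system_hr3) = "years_employed" (system_hr2) = years of service

From system_hr3: 4 employees with >= 10 years
From system_hr2: 5 employees with >= 10 years

Total: 4 + 5 = 9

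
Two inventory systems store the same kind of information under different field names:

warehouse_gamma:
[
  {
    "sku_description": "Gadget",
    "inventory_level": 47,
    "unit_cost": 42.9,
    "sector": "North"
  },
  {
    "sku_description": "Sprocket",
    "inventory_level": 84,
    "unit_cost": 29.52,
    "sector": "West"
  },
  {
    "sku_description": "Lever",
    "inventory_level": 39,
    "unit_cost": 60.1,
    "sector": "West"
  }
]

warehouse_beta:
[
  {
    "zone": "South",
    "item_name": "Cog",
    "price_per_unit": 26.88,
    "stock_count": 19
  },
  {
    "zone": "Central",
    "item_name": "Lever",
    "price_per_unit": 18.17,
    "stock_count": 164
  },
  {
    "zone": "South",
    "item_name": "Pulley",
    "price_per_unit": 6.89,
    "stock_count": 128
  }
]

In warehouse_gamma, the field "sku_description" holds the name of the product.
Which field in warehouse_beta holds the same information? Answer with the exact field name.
item_name

In warehouse_gamma, "sku_description" holds the name of the product.
The fields in warehouse_beta are: "zone", "item_name", "price_per_unit", "stock_count".
"item_name" is the match: the name refers to the same concept and its values are product-name strings (e.g. 'Cog', 'Lever').
The other fields ("zone", "price_per_unit", "stock_count") hold different kinds of data.

So "sku_description" in warehouse_gamma corresponds to "item_name" in warehouse_beta.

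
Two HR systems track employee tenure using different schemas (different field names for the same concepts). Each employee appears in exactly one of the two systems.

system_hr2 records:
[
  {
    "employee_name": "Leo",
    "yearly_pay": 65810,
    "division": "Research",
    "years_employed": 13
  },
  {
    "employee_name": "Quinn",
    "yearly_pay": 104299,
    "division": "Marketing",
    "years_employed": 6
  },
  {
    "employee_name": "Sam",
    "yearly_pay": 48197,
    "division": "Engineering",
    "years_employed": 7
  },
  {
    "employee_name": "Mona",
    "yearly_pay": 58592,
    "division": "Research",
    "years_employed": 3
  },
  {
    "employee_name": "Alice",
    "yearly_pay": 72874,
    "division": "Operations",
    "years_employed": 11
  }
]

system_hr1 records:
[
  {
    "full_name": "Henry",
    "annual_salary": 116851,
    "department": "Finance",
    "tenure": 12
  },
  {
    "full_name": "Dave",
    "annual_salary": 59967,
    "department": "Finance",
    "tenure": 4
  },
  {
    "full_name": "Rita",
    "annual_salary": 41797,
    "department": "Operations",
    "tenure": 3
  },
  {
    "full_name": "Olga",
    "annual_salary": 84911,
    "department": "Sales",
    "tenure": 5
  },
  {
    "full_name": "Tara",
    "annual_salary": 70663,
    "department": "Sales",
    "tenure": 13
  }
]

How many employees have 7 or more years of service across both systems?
5

Reconcile schemas: "years_employed" (system_hr2) = "tenure" (system_hr1) = years of service

From system_hr2: 3 employees with >= 7 years
From system_hr1: 2 employees with >= 7 years

Total: 3 + 2 = 5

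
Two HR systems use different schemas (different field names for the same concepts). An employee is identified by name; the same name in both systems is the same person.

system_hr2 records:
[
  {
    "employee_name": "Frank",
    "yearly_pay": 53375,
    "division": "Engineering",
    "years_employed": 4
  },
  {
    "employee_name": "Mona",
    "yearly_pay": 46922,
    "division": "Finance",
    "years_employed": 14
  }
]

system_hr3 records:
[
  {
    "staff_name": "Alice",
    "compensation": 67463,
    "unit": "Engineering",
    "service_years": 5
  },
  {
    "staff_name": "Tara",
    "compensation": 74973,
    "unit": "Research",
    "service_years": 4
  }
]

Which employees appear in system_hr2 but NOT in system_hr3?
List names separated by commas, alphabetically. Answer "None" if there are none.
Frank, Mona

Schema mapping: "employee_name" (system_hr2) = "staff_name" (system_hr3) = employee name

Names in system_hr2: ['Frank', 'Mona']
Names in system_hr3: ['Alice', 'Tara']

In system_hr2 but not system_hr3: ['Frank', 'Mona']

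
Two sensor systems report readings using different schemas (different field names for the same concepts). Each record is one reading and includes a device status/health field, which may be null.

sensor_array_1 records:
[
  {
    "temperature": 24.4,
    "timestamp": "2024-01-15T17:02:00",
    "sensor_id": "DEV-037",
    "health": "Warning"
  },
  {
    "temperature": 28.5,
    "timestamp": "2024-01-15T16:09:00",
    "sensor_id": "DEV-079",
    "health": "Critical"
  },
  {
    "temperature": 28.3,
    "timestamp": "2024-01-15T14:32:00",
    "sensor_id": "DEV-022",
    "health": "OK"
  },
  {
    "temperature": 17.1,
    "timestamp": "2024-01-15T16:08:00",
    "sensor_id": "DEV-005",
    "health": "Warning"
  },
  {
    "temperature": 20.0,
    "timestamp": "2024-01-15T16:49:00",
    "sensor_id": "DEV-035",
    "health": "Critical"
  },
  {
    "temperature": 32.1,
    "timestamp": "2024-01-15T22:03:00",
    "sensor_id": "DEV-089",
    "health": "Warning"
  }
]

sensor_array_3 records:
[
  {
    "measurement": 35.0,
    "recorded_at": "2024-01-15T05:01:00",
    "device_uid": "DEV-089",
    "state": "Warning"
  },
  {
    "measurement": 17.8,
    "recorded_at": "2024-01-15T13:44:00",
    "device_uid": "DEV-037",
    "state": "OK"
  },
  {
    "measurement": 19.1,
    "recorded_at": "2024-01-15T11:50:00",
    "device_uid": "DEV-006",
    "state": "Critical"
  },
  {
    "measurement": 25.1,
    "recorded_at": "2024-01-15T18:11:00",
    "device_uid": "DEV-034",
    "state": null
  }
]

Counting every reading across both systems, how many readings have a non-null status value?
9

Schema mapping: "health" (sensor_array_1) = "state" (sensor_array_3) = status

Non-null in sensor_array_1: 6
Non-null in sensor_array_3: 3

Total non-null: 6 + 3 = 9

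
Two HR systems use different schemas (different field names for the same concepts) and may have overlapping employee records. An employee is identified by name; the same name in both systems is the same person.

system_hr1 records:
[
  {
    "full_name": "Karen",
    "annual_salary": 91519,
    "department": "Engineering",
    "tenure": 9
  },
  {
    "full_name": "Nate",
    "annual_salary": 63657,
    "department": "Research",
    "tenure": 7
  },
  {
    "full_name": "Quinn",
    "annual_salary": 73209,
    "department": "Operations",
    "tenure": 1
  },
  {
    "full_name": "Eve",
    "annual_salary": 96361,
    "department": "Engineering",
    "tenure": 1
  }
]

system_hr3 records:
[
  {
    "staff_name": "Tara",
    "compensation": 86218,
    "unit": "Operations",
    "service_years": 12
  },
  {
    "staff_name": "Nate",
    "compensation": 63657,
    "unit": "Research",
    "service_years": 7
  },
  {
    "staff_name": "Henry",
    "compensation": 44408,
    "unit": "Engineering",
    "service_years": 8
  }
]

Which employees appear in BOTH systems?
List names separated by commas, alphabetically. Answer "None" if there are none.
Nate

Schema mapping: "full_name" (system_hr1) = "staff_name" (system_hr3) = employee name

Names in system_hr1: ['Eve', 'Karen', 'Nate', 'Quinn']
Names in system_hr3: ['Henry', 'Nate', 'Tara']

Intersection: ['Nate']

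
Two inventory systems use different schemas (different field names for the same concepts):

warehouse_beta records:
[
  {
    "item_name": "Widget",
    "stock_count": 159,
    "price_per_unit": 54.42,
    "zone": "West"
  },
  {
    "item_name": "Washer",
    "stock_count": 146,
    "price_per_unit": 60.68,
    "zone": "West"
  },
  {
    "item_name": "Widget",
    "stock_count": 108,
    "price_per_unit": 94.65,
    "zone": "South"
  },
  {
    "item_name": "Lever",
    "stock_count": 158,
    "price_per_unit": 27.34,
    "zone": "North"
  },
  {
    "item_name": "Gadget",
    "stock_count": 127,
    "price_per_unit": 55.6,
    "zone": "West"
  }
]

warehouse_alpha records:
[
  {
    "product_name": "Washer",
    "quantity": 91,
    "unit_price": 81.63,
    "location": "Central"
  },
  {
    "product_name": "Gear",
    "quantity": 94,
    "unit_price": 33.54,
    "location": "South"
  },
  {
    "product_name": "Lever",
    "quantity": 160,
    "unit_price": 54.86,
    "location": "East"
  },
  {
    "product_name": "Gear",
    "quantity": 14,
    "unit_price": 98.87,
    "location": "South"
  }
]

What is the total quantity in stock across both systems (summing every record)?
1057

To reconcile these schemas, identify the field holding the quantity in stock in each system:
1. In warehouse_beta it is "stock_count"
2. In warehouse_alpha it is "quantity"

From warehouse_beta: 159 + 146 + 108 + 158 + 127 = 698
From warehouse_alpha: 91 + 94 + 160 + 14 = 359

Total: 698 + 359 = 1057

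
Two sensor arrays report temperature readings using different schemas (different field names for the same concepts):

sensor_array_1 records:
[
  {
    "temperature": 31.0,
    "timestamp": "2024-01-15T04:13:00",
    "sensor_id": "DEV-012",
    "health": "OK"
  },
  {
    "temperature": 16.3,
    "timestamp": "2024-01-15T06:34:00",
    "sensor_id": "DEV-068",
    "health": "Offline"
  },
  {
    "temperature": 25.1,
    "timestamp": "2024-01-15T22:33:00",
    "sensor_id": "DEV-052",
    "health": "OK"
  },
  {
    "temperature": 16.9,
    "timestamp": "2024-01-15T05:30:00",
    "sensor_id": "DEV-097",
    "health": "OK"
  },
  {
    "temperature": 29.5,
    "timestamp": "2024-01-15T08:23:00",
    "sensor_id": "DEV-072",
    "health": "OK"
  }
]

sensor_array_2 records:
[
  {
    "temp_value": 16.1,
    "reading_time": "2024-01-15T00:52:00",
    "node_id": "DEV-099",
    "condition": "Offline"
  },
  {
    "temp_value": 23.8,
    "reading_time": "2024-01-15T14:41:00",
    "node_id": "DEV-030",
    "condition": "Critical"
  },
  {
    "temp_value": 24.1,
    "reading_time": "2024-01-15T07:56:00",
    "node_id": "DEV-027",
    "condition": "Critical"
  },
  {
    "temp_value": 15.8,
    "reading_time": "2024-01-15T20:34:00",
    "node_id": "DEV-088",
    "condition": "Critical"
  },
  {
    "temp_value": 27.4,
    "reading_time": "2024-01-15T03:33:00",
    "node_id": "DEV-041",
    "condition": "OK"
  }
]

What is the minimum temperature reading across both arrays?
15.8

Schema mapping: "temperature" (sensor_array_1) = "temp_value" (sensor_array_2) = temperature reading

Minimum in sensor_array_1: 16.3
Minimum in sensor_array_2: 15.8

Overall minimum: min(16.3, 15.8) = 15.8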